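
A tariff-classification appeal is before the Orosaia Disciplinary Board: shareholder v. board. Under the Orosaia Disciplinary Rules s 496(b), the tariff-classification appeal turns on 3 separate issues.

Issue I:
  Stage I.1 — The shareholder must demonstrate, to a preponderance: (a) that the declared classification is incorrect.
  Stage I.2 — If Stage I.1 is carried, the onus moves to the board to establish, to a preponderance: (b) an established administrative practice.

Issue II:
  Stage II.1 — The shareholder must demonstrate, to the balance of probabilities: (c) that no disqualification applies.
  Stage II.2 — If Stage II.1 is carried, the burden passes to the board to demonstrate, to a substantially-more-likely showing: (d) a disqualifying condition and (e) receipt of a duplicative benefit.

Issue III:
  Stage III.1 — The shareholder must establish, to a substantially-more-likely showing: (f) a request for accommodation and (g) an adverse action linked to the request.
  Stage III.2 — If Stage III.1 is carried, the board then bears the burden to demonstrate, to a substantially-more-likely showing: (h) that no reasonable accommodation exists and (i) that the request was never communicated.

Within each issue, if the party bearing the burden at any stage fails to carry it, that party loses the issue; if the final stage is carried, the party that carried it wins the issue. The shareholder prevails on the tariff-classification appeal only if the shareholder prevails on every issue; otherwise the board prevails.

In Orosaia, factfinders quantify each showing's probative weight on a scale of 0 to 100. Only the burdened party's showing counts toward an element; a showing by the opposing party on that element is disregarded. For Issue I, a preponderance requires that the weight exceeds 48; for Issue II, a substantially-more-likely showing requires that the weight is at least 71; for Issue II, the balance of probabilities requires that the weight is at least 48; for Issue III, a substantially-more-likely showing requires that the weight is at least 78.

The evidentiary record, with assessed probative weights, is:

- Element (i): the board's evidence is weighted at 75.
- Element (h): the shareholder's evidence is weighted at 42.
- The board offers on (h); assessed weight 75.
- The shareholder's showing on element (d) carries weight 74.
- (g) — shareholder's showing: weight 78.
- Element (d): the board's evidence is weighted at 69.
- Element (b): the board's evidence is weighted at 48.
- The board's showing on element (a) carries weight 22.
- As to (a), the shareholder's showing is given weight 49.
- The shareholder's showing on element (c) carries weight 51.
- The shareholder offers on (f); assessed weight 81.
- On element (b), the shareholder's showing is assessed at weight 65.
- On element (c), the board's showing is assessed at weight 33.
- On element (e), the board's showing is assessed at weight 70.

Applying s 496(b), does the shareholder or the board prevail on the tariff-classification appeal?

shareholder

— Issue I —
At Stage I.1 the shareholder must meet a preponderance (weight exceeds 48): on (a) the weight is 49 (the board's 22 is given no effect), > 48, so (a) meets the standard.
  Stage I.1 carried; the burden shifts to the board.
At Stage I.2 the board must meet a preponderance (weight exceeds 48): on (b) the weight is 48 (the shareholder's 65 is given no effect), which does not exceed 48, so (b) does not meet the standard.
  Not every element is met, so the board fails to carry Stage I.2.
So the shareholder prevails on this issue.
— Issue II —
Stage II.1 (shareholder, the balance of probabilities, weight is at least 48): (c) 51 (board's 33 disregarded) ≥ 48 — meets.
  Stage II.1 is satisfied; the onus moves to the board.
Stage II.2 (board, a substantially-more-likely showing, weight is at least 71): (d) 69 (shareholder's 74 disregarded) < 71 — fails; (e) 70 < 71 — fails.
  Stage II.2 not carried; the board fails its burden.
So the shareholder prevails on this issue.
— Issue III —
Stage III.1 (shareholder, a substantially-more-likely showing, weight is at least 78): (f) 81 ≥ 78 — meets; (g) 78 ≥ 78 — meets.
  Stage III.1 carried; the burden shifts to the board.
Stage III.2 (board, a substantially-more-likely showing, weight is at least 78): (h) 75 (shareholder's 42 disregarded) < 78 — fails; (i) 75 < 78 — fails.
  Stage III.2 not carried; the board fails its burden.
So the shareholder prevails on this issue.
Per-issue: Issue I → shareholder; Issue II → shareholder; Issue III → shareholder. The shareholder must prevail on every issue; overall, the shareholder prevails.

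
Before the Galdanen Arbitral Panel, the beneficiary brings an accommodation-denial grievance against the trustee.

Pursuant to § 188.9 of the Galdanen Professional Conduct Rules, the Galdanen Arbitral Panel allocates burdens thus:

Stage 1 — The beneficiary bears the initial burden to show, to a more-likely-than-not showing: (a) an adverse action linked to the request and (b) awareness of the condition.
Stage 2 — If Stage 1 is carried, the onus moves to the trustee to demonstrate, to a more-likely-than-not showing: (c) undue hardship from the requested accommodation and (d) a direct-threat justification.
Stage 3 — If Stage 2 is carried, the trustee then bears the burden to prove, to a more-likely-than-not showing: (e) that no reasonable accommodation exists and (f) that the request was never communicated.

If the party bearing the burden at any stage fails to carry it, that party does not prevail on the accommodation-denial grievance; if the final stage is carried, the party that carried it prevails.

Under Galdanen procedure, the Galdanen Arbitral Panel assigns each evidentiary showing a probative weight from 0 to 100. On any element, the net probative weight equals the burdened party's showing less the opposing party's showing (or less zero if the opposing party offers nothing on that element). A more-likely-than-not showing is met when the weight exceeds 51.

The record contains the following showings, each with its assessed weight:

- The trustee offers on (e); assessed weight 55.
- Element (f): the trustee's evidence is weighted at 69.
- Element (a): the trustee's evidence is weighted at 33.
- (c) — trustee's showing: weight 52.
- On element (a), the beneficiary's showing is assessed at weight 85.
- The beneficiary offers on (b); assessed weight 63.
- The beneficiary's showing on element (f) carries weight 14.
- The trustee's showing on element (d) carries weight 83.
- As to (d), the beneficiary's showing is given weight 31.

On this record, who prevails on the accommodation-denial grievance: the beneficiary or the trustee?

Stage 1 — burden on beneficiary; standard: a more-likely-than-not showing (weight exceeds 51).
    (a): 85 − 33 = 52 > 51 [met]
    (b): 63 > 51 [met]
  The beneficiary carries Stage 1; the trustee now bears the burden.
Stage 2 — burden on trustee; standard: a more-likely-than-not showing (weight exceeds 51).
    (c): 52 > 51 [met]
    (d): 83 − 31 = 52 > 51 [met]
  All elements met. The trustee retains the burden for Stage 3.
Stage 3 — burden on trustee; standard: a more-likely-than-not showing (weight exceeds 51).
    (e): 55 > 51 [met]
    (f): 69 − 14 = 55 > 51 [met]
  The trustee carries the last stage.
With every stage satisfied, the trustee prevails.

trustee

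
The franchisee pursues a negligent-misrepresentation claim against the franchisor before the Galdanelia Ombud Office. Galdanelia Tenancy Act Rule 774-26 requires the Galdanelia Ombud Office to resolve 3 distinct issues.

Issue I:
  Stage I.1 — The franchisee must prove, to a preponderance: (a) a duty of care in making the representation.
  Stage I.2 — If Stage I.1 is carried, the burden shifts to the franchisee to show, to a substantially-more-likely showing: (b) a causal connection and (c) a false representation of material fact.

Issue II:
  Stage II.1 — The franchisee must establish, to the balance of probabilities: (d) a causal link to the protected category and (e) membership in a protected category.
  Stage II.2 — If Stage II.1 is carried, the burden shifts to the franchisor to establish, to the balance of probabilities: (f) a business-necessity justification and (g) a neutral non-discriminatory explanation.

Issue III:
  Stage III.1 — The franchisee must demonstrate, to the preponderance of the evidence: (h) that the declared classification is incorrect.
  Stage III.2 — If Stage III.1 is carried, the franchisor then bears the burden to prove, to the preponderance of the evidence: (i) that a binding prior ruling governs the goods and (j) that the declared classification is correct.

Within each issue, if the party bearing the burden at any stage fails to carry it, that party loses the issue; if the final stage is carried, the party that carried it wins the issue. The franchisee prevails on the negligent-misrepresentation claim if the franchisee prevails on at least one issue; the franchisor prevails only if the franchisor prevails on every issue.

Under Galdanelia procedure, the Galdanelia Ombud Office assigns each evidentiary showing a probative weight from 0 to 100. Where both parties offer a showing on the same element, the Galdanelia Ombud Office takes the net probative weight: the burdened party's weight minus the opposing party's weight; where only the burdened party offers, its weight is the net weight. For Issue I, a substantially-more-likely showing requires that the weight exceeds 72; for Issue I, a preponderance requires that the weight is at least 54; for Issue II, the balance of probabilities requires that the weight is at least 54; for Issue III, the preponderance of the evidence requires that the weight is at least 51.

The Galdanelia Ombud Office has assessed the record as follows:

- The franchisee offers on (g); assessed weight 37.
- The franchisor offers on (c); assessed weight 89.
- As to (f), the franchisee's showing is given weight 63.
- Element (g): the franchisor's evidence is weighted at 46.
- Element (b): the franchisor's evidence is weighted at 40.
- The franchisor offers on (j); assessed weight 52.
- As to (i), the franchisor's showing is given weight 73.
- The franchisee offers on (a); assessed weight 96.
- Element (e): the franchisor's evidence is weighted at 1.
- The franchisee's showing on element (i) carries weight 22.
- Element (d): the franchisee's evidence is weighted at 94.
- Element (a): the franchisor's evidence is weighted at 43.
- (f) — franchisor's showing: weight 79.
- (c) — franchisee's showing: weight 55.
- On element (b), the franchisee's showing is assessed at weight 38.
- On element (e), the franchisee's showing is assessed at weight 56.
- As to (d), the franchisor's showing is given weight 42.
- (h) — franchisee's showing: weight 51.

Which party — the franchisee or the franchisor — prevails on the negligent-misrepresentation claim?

— Issue I —
Stage I.1 — burden on franchisee; standard: a preponderance (weight is at least 54).
    (a): 96 − 43 = 53 < 54 [not met]
  Stage I.1 not carried; the franchisee fails its burden.
So the franchisor prevails on this issue.
— Issue II —
At Stage II.1 the franchisee must meet the balance of probabilities (weight is at least 54): on (d) the weight is 94 less the opposing 42 gives net 52, which does not reach 54, so (d) does not meet the standard; on (e) the weight is 56 less the opposing 1 gives net 55, which does reach 54, so (e) meets the standard.
  Stage II.1 not carried; the franchisee fails its burden.
The analysis ends at Stage II.1; the franchisor prevails on this issue.
— Issue III —
Stage III.1 — burden on franchisee; standard: the preponderance of the evidence (weight is at least 51).
    (h): 51 ≥ 51 [met]
  All elements met. The burden passes to the franchisor.
Stage III.2 — burden on franchisor; standard: the preponderance of the evidence (weight is at least 51).
    (i): 73 − 22 = 51 ≥ 51 [met]
    (j): 52 ≥ 51 [met]
  The franchisor carries the last stage.
With every stage satisfied, the franchisor prevails on this issue.
Per-issue: Issue I → franchisor; Issue II → franchisor; Issue III → franchisor. The franchisee must prevail on at least one issue; overall, the franchisor prevails.

franchisor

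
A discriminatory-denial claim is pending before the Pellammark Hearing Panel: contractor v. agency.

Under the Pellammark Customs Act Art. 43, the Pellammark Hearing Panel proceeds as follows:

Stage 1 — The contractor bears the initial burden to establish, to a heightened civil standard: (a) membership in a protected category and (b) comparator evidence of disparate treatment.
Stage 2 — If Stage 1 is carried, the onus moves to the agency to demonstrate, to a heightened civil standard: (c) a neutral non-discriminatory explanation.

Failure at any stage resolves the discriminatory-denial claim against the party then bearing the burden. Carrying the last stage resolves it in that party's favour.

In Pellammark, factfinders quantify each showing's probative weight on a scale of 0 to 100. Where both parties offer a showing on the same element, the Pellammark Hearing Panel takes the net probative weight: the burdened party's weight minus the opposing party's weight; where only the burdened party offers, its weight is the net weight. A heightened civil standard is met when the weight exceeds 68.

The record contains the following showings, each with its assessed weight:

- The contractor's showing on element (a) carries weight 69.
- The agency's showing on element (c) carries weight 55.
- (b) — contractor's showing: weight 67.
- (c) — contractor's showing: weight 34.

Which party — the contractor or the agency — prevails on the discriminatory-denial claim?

Stage 1 (contractor, a heightened civil standard, weight exceeds 68): (a) 69 > 68 — meets; (b) 67 ≤ 68 — fails.
  Stage 1 not carried; the contractor fails its burden.
The agency prevails.

agency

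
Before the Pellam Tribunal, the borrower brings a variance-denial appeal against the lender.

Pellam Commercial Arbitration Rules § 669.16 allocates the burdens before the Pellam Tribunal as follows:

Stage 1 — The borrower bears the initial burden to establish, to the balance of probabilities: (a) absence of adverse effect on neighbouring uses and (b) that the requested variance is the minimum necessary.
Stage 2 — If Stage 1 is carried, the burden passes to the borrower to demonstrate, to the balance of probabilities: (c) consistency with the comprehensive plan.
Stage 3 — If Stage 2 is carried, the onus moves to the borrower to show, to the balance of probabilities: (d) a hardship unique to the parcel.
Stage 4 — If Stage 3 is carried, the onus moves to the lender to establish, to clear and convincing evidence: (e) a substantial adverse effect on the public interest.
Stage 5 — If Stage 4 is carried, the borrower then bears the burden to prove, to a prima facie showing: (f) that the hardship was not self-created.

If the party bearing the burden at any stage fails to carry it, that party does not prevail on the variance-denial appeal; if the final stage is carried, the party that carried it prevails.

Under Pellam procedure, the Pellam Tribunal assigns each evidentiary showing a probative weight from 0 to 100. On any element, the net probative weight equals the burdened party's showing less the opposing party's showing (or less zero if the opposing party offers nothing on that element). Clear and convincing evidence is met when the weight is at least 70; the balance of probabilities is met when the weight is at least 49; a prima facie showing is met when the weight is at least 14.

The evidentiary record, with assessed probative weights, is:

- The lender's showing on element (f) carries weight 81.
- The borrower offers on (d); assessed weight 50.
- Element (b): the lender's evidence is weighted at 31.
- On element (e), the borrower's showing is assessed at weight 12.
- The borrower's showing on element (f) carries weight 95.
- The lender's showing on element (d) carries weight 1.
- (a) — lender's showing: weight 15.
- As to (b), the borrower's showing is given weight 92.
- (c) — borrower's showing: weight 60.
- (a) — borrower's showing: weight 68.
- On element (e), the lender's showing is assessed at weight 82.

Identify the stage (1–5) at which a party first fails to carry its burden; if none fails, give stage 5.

stage 5

At Stage 1 the borrower must meet the balance of probabilities (weight is at least 49): on (a) the weight is 68 less the opposing 15 gives net 53, ≥ 49, so (a) meets the standard; on (b) the weight is 92 less the opposing 31 gives net 61, which does reach 49, so (b) meets the standard.
  All elements met. The borrower retains the burden for Stage 2.
At Stage 2 the borrower must meet the balance of probabilities (weight is at least 49): on (c) the weight is 60, which does reach 49, so (c) meets the standard.
  All elements met. The borrower retains the burden for Stage 3.
At Stage 3 the borrower must meet the balance of probabilities (weight is at least 49): on (d) the weight is 50 less the opposing 1 gives net 49, ≥ 49, so (d) meets the standard.
  Stage 3 is satisfied; the onus moves to the lender.
At Stage 4 the lender must meet clear and convincing evidence (weight is at least 70): on (e) the weight is 82 less the opposing 12 gives net 70, which does reach 70, so (e) meets the standard.
  Stage 4 carried; the burden shifts to the borrower.
At Stage 5 the borrower must meet a prima facie showing (weight is at least 14): on (f) the weight is 95 less the opposing 81 gives net 14, which does reach 14, so (f) meets the standard.
  All elements met at the final stage.
With every stage satisfied, the borrower prevails.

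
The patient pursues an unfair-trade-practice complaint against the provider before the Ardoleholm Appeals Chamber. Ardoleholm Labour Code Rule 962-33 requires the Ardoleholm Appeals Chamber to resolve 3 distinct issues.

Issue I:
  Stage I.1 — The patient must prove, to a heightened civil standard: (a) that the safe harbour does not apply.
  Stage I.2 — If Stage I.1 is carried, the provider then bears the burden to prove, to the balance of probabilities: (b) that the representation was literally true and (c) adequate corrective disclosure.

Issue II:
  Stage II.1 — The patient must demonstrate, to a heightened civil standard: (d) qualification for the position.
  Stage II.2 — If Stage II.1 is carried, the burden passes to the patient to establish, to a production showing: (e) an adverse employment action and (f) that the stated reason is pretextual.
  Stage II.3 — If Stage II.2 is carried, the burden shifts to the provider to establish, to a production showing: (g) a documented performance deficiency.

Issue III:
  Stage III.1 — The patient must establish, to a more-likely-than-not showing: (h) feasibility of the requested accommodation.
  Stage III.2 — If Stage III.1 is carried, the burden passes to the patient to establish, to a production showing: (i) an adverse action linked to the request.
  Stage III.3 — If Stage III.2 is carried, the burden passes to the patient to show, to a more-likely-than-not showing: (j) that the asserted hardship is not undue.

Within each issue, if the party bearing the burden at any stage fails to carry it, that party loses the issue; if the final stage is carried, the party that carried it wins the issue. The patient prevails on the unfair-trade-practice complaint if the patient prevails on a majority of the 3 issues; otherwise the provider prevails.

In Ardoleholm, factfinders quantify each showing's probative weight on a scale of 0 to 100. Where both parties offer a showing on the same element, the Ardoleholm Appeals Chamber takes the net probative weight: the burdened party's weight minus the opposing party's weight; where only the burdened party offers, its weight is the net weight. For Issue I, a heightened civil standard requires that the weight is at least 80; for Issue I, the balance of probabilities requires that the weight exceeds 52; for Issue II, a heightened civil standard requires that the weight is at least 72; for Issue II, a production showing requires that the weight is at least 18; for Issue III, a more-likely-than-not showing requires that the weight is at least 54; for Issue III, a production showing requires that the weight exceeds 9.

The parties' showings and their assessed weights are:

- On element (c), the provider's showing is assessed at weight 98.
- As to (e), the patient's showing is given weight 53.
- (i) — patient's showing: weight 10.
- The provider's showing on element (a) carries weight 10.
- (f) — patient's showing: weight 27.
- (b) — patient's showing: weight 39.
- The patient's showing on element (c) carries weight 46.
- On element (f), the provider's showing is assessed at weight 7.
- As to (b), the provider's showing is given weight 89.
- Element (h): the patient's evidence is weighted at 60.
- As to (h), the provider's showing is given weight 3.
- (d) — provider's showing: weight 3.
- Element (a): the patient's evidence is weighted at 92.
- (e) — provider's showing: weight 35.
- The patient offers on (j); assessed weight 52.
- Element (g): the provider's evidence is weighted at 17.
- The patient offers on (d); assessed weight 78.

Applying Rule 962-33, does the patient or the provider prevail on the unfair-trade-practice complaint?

patient

— Issue I —
At Stage I.1 the patient must meet a heightened civil standard (weight is at least 80): on (a) the weight is 92 less the opposing 10 gives net 82, which does reach 80, so (a) meets the standard.
  Stage I.1 carried; the burden shifts to the provider.
At Stage I.2 the provider must meet the balance of probabilities (weight exceeds 52): on (b) the weight is 89 less the opposing 39 gives net 50, which does not exceed 52, so (b) does not meet the standard; on (c) the weight is 98 less the opposing 46 gives net 52, which does not exceed 52, so (c) does not meet the standard.
  Stage I.2 not carried; the provider fails its burden.
So the patient prevails on this issue.
— Issue II —
At Stage II.1 the patient must meet a heightened civil standard (weight is at least 72): on (d) the weight is 78 less the opposing 3 gives net 75, which does reach 72, so (d) meets the standard.
  Stage II.1 is satisfied; the patient continues to bear the burden.
At Stage II.2 the patient must meet a production showing (weight is at least 18): on (e) the weight is 53 less the opposing 35 gives net 18, ≥ 18, so (e) meets the standard; on (f) the weight is 27 less the opposing 7 gives net 20, ≥ 18, so (f) meets the standard.
  Stage II.2 carried; the burden shifts to the provider.
At Stage II.3 the provider must meet a production showing (weight is at least 18): on (g) the weight is 17, < 18, so (g) does not meet the standard.
  The provider does not carry Stage II.3.
The patient prevails on this issue.
— Issue III —
Stage III.1 (patient, a more-likely-than-not showing, weight is at least 54): (h) net 60−3=57 ≥ 54 — meets.
  All elements met. The patient retains the burden for Stage III.2.
Stage III.2 (patient, a production showing, weight exceeds 9): (i) 10 > 9 — meets.
  Stage III.2 carried; the burden remains with the patient.
Stage III.3 (patient, a more-likely-than-not showing, weight is at least 54): (j) 52 < 54 — fails.
  The patient does not carry Stage III.3.
So the provider prevails on this issue.
Per-issue: Issue I → patient; Issue II → patient; Issue III → provider. The patient must prevail on a majority of issues; overall, the patient prevails.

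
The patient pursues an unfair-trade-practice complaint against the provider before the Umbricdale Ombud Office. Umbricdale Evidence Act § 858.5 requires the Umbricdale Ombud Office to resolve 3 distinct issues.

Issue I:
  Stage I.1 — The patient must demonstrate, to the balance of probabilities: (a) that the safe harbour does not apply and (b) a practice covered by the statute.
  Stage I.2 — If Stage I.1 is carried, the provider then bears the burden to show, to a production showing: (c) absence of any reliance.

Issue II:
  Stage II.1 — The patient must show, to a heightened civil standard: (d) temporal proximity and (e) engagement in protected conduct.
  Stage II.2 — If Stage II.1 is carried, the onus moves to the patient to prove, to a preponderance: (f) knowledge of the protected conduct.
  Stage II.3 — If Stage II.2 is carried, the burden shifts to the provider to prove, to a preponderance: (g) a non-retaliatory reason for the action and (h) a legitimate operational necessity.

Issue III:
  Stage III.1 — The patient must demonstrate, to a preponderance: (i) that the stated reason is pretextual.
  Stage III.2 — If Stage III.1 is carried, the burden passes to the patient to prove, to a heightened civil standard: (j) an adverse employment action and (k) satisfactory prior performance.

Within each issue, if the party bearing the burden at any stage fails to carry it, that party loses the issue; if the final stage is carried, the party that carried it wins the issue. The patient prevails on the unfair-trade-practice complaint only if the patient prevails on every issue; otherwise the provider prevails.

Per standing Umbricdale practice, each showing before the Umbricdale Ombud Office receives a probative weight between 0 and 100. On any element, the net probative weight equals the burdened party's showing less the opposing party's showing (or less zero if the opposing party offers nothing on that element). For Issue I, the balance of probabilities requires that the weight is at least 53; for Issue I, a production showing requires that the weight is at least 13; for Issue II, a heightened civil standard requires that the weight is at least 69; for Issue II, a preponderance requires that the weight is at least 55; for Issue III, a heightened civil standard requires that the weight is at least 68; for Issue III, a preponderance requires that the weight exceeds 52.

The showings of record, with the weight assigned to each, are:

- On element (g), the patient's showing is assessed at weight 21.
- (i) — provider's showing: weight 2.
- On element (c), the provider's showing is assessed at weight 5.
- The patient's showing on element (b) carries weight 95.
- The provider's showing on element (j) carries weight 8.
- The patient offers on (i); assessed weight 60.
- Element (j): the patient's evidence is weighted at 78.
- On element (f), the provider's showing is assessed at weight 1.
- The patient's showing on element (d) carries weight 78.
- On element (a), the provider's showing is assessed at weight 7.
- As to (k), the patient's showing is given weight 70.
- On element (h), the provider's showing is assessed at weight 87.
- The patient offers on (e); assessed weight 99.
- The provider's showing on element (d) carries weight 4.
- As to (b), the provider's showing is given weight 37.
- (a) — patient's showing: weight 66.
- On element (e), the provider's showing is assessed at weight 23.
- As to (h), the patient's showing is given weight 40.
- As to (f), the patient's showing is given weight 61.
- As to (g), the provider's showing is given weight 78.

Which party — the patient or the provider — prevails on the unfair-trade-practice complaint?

patient

— Issue I —
Stage I.1 — burden on patient; standard: the balance of probabilities (weight is at least 53).
    (a): 66 − 7 = 59 ≥ 53 [met]
    (b): 95 − 37 = 58 ≥ 53 [met]
  All elements met. The burden passes to the provider.
Stage I.2 — burden on provider; standard: a production showing (weight is at least 13).
    (c): 5 < 13 [not met]
  Not every element is met, so the provider fails to carry Stage I.2.
The patient prevails on this issue.
— Issue II —
Stage II.1 — burden on patient; standard: a heightened civil standard (weight is at least 69).
    (d): 78 − 4 = 74 ≥ 69 [met]
    (e): 99 − 23 = 76 ≥ 69 [met]
  All elements met. The patient retains the burden for Stage II.2.
Stage II.2 — burden on patient; standard: a preponderance (weight is at least 55).
    (f): 61 − 1 = 60 ≥ 55 [met]
  The patient carries Stage II.2; the provider now bears the burden.
Stage II.3 — burden on provider; standard: a preponderance (weight is at least 55).
    (g): 78 − 21 = 57 ≥ 55 [met]
    (h): 87 − 40 = 47 < 55 [not met]
  The provider does not carry Stage II.3.
The analysis ends at Stage II.3; the patient prevails on this issue.
— Issue III —
Stage III.1 — burden on patient; standard: a preponderance (weight exceeds 52).
    (i): 60 − 2 = 58 > 52 [met]
  All elements met. The patient retains the burden for Stage III.2.
Stage III.2 — burden on patient; standard: a heightened civil standard (weight is at least 68).
    (j): 78 − 8 = 70 ≥ 68 [met]
    (k): 70 ≥ 68 [met]
  The patient carries the last stage.
Every stage carried; the patient prevails on this issue.
Per-issue: Issue I → patient; Issue II → patient; Issue III → patient. The patient must prevail on every issue; overall, the patient prevails.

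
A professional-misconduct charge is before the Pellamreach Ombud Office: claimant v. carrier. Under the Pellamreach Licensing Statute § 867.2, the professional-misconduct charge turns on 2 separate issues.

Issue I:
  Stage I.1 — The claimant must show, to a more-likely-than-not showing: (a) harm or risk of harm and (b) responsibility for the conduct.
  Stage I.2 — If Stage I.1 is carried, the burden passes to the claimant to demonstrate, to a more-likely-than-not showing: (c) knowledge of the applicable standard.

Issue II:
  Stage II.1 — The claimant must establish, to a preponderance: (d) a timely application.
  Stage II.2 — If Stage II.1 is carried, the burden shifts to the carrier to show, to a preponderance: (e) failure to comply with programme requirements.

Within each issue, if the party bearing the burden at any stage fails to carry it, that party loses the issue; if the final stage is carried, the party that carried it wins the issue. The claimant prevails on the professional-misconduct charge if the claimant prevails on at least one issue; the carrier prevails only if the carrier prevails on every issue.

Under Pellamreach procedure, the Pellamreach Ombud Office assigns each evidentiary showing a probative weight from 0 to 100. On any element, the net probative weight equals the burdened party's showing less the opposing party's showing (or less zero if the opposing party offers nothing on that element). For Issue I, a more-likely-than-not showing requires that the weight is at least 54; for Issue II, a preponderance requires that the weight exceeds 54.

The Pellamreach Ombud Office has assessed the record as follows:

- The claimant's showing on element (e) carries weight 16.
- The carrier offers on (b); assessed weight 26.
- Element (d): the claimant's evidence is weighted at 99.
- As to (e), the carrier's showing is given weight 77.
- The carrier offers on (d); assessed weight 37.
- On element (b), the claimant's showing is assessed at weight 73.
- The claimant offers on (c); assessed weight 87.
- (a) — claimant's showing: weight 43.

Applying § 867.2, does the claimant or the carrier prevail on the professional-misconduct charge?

carrier

— Issue I —
Stage I.1 (claimant, a more-likely-than-not showing, weight is at least 54): (a) 43 < 54 — fails; (b) net 73−26=47 < 54 — fails.
  Stage I.1 not carried; the claimant fails its burden.
So the carrier prevails on this issue.
— Issue II —
At Stage II.1 the claimant must meet a preponderance (weight exceeds 54): on (d) the weight is 99 less the opposing 37 gives net 62, > 54, so (d) meets the standard.
  Stage II.1 carried; the burden shifts to the carrier.
At Stage II.2 the carrier must meet a preponderance (weight exceeds 54): on (e) the weight is 77 less the opposing 16 gives net 61, > 54, so (e) meets the standard.
  All elements met at the final stage.
All stages carried — the carrier prevails on this issue.
Per-issue: Issue I → carrier; Issue II → carrier. The claimant must prevail on at least one issue; overall, the carrier prevails.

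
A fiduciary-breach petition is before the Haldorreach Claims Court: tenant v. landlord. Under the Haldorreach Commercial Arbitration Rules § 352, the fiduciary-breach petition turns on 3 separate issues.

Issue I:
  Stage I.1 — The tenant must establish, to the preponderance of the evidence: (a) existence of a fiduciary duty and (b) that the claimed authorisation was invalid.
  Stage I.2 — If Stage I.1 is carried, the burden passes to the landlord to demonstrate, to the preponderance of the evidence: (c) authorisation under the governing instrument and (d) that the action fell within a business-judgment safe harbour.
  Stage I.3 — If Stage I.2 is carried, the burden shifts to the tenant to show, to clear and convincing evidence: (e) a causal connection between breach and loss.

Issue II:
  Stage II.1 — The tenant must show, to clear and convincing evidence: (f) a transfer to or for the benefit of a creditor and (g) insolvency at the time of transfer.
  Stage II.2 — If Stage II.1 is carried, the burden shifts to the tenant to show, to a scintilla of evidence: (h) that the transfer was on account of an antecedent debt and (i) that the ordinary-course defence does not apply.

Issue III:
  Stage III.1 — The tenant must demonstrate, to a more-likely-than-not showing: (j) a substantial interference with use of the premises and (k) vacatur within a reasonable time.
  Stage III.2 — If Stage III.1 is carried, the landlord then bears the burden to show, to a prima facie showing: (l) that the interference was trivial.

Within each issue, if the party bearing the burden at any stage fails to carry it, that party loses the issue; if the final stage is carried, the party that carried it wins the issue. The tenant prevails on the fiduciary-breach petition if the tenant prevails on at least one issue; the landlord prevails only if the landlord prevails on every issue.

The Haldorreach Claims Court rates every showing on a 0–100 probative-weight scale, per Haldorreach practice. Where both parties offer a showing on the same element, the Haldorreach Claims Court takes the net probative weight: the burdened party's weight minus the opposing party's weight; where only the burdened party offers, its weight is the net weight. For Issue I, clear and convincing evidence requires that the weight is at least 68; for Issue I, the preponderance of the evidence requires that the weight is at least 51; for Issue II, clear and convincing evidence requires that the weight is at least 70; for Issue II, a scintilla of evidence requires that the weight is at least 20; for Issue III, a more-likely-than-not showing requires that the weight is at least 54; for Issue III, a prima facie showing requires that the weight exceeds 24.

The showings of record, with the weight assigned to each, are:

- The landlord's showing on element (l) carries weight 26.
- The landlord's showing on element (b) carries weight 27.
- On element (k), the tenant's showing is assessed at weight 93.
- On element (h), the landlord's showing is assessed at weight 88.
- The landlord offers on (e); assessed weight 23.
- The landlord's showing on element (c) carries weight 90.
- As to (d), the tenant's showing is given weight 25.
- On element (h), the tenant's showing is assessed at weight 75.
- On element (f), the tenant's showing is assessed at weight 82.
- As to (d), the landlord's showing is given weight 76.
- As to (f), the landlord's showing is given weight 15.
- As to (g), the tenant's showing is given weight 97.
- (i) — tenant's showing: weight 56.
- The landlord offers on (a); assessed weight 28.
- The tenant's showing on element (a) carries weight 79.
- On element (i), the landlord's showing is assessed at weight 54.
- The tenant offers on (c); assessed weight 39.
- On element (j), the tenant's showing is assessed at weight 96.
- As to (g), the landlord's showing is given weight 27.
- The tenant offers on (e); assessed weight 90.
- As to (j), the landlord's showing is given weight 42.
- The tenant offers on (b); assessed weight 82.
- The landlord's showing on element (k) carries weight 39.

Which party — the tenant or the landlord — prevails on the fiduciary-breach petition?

— Issue I —
Stage I.1 (tenant, the preponderance of the evidence, weight is at least 51): (a) net 79−28=51 ≥ 51 — meets; (b) net 82−27=55 ≥ 51 — meets.
  Stage I.1 carried; the burden shifts to the landlord.
Stage I.2 (landlord, the preponderance of the evidence, weight is at least 51): (c) net 90−39=51 ≥ 51 — meets; (d) net 76−25=51 ≥ 51 — meets.
  All elements met. The burden passes to the tenant.
Stage I.3 (tenant, clear and convincing evidence, weight is at least 68): (e) net 90−23=67 < 68 — fails.
  Stage I.3 not carried; the tenant fails its burden.
The landlord prevails on this issue.
— Issue II —
Stage II.1 (tenant, clear and convincing evidence, weight is at least 70): (f) net 82−15=67 < 70 — fails; (g) net 97−27=70 ≥ 70 — meets.
  The tenant does not carry Stage II.1.
The analysis ends at Stage II.1; the landlord prevails on this issue.
— Issue III —
Stage III.1 (tenant, a more-likely-than-not showing, weight is at least 54): (j) net 96−42=54 ≥ 54 — meets; (k) net 93−39=54 ≥ 54 — meets.
  The tenant carries Stage III.1; the landlord now bears the burden.
Stage III.2 (landlord, a prima facie showing, weight exceeds 24): (l) 26 > 24 — meets.
  All elements met at the final stage.
All stages carried — the landlord prevails on this issue.
Per-issue: Issue I → landlord; Issue II → landlord; Issue III → landlord. The tenant must prevail on at least one issue; overall, the landlord prevails.

landlord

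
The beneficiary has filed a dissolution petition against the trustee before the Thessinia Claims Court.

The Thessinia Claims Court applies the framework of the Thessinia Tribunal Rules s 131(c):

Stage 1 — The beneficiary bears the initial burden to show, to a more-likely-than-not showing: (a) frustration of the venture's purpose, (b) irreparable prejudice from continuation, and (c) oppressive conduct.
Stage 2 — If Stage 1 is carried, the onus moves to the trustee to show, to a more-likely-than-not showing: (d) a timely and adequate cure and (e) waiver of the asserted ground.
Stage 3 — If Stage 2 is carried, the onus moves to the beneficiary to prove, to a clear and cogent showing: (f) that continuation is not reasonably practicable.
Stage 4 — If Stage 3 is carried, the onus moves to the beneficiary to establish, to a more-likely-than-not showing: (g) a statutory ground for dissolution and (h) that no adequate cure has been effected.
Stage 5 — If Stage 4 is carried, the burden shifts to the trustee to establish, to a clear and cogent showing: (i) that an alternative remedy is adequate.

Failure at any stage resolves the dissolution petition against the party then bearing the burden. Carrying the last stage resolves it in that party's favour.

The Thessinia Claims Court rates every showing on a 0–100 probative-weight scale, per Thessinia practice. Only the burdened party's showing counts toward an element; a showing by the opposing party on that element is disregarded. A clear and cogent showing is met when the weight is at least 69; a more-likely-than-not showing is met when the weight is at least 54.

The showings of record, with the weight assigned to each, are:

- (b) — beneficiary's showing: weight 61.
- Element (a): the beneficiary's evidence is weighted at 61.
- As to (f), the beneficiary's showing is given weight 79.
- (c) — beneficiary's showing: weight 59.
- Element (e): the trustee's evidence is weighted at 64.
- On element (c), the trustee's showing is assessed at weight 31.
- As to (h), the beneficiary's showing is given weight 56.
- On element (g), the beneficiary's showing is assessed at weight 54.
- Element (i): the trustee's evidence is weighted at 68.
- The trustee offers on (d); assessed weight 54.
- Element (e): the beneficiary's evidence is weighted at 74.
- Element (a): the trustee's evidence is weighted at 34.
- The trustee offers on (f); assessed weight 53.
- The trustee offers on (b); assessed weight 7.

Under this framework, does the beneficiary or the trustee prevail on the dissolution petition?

beneficiary

Stage 1 (beneficiary, a more-likely-than-not showing, weight is at least 54): (a) 61 (trustee's 34 disregarded) ≥ 54 — meets; (b) 61 (trustee's 7 disregarded) ≥ 54 — meets; (c) 59 (trustee's 31 disregarded) ≥ 54 — meets.
  Stage 1 is satisfied; the onus moves to the trustee.
Stage 2 (trustee, a more-likely-than-not showing, weight is at least 54): (d) 54 ≥ 54 — meets; (e) 64 (beneficiary's 74 disregarded) ≥ 54 — meets.
  The trustee carries Stage 2; the beneficiary now bears the burden.
Stage 3 (beneficiary, a clear and cogent showing, weight is at least 69): (f) 79 (trustee's 53 disregarded) ≥ 69 — meets.
  Stage 3 is satisfied; the beneficiary continues to bear the burden.
Stage 4 (beneficiary, a more-likely-than-not showing, weight is at least 54): (g) 54 ≥ 54 — meets; (h) 56 ≥ 54 — meets.
  Stage 4 is satisfied; the onus moves to the trustee.
Stage 5 (trustee, a clear and cogent showing, weight is at least 69): (i) 68 < 69 — fails.
  Stage 5 not carried; the trustee fails its burden.
The analysis ends at Stage 5; the beneficiary prevails.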